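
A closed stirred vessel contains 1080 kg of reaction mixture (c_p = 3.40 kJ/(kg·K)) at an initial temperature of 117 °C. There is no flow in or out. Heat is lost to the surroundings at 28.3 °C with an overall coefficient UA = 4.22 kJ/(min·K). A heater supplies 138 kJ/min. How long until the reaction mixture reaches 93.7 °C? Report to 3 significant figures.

M c_p dT/dt = −UA(T − T_amb) + Q̇.
τ = M c_p/UA = 870.14 min; T_ss = T_amb + Q̇/UA = 28.3 + 138/4.22 = 61.001 °C.
T(t) = T_ss + (T₀ − T_ss)e^(−t/τ); set T = 93.7:
t = −τ ln[(T − T_ss)/(T₀ − T_ss)] = −870.14 · ln(0.58392) = 468.13 min.

468 min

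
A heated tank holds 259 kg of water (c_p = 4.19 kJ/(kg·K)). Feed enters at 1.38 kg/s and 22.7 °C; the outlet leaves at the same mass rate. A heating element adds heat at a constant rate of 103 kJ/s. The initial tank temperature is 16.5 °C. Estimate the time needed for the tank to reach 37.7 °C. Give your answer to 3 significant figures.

M c_p dT/dt = ṁ c_p (T_in − T) + Q̇.
τ = M/ṁ = 187.68 s; T_ss = T_in + Q̇/(ṁ c_p) = 40.513 °C.
T(t) = T_ss + (T₀ − T_ss) e^(−t/τ). Set T = 37.7:
e^(−t/τ) = (37.7 − 40.513)/(16.5 − 40.513) = 0.11716
t = −187.68 · ln(0.11716) = 402.44 s.

402 s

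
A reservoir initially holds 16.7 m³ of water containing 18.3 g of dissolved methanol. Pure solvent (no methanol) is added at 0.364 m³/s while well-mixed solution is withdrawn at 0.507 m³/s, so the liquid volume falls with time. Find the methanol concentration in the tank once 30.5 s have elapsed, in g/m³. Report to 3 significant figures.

0.507 g/m³

Total volume: dV/dt = Q_in − Q_out = -0.14300 m³/s, so V(t) = 16.7 − 0.14300 t and V(30.5) = 12.338 m³.
Solute balance: dm/dt = 0 − Q_out C = −Q_out m/V(t).
dm/m = −Q_out dt/(V₀ − 0.14300 t); integrating gives ln(m/m₀) = −(Q_out/(Q_in−Q_out)) ln(V/V₀).
m = m₀ (V₀/V)^(Q_out/(Q_in−Q_out)) = 18.3 × (16.7/12.338)^(-3.5455) = 6.2573 g.
C = m/V = 6.2573/12.338 = 0.50714 g/m³.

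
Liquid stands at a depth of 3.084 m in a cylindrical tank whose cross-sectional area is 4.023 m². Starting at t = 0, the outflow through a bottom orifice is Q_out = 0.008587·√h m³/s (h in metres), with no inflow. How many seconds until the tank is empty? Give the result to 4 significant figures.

1645 s

A dh/dt = −Q_out = −0.008587 √h.
Separate and integrate: 2(√h − √h₀) = −(0.008587/A) t.
Tank is empty when √h = 0: t_empty = 2A√h₀/0.008587.
t_empty = 2·4.023·√3.084/0.008587 = 8.04600·1.75613/0.008587 = 1645.49 s.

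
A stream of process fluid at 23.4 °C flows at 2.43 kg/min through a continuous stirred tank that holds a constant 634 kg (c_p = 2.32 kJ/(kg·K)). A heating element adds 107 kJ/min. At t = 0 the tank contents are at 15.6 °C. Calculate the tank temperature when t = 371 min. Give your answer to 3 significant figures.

35.9 °C

Energy balance: M c_p dT/dt = ṁ c_p (T_in − T) + 107.
τ = M/ṁ = 260.91 min; T_ss = T_in + Q̇/(ṁ c_p) = 23.4 + 107/(2.43·2.32) = 42.380 °C.
This is linear first-order; T(t) = T_ss + (T₀ − T_ss) e^(−t/τ).
T(371) = 42.380 + (-26.780)·e^(−371/260.91) = 42.380 + (-26.780)·0.24124 = 35.919 °C.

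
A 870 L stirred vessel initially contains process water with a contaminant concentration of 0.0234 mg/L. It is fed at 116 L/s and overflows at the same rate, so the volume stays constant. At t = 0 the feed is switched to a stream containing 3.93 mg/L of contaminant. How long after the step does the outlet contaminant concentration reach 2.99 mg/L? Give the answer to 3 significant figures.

10.7 s

Species balance: V dC/dt = Q(C_in − C) ⇒ τ = V/Q = 7.5000 s.
C(t) = C_in + (C₀ − C_in) e^(−t/τ). Set C = 2.99 and solve for t:
e^(−t/τ) = (C − C_in)/(C₀ − C_in) = (2.99 − 3.93)/(0.0234 − 3.93) = 0.24062
t = −τ ln(…) = 7.5000 × 1.4245 = 10.684 s.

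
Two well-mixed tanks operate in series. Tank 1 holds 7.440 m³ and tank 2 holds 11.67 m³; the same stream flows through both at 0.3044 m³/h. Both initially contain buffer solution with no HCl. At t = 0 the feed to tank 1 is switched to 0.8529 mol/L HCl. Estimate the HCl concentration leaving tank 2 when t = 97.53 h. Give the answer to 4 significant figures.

0.6958 mol/L

Time constants: τᵢ = Vᵢ/Q for each well-mixed tank.
τ₁ = 7.440/0.3044 = 24.4415 h; τ₂ = 11.67/0.3044 = 38.3377 h.
Solving the cascade with C₁(0)=C₂(0)=0 gives C₂(t) = C_in[1 − (τ₁ e^(−t/τ₁) − τ₂ e^(−t/τ₂))/(τ₁ − τ₂)].
At t = 97.53: e^(−t/τ₁) = 0.0184934, e^(−t/τ₂) = 0.0785539.
C₂ = 0.8529·[1 − (24.4415·0.0184934 − 38.3377·0.0785539)/(-13.8962)] = 0.8529·0.815808 = 0.695802 mol/L.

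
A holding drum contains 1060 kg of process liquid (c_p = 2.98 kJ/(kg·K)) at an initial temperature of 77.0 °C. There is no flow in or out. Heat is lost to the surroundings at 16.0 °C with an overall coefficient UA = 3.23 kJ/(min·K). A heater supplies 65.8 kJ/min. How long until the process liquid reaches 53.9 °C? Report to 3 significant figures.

822 min

Lumped-capacitance energy balance: M c_p dT/dt = UA(T_amb − T) + Q̇.
τ = M c_p/UA = 977.96 min; T_ss = T_amb + Q̇/UA = 16.0 + 65.8/3.23 = 36.372 °C.
T(t) = T_ss + (T₀ − T_ss)e^(−t/τ); set T = 53.9:
t = −τ ln[(T − T_ss)/(T₀ − T_ss)] = −977.96 · ln(0.43143) = 822.11 min.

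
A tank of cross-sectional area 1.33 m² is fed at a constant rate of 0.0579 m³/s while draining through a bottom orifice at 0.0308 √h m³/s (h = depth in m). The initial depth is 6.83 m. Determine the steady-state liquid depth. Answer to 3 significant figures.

A dh/dt = Q_in − 0.0308 √h. Steady state requires inflow = outflow:
Q_in = 0.0308 √h_ss ⇒ √h_ss = 0.0579/0.0308 = 1.8799.
h_ss = 1.8799² = 3.5339 m. (Since h₀ = 6.83 m > h_ss, the level will fall toward this value.)

3.53 m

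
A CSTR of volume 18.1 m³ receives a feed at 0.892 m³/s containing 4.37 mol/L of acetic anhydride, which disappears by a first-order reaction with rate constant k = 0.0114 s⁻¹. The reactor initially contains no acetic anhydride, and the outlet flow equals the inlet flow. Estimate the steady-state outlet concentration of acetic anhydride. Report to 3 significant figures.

3.55 mol/L

Accumulation = in − out − consumed: V dC/dt = Q C_in − Q C − k V C.
At steady state: 0 = Q C_in − (Q + kV) C_ss, so C_ss = Q C_in/(Q + kV).
C_ss = 0.892·4.37/(0.892 + 0.0114·18.1) = 3.8980/1.0983 = 3.5490 mol/L.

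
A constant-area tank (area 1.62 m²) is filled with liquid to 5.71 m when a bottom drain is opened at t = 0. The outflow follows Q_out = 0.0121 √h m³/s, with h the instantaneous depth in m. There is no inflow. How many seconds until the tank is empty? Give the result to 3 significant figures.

Accumulation of liquid (constant cross-section A): A dh/dt = −0.0121 √h.
This is separable: 2 d(√h)/dt = −0.0121/A, so √h = √h₀ − (0.0121/(2A)) t.
Tank is empty when √h = 0: t_empty = 2A√h₀/0.0121.
t_empty = 2·1.62·√5.71/0.0121 = 3.2400·2.3896/0.0121 = 639.85 s.

640 s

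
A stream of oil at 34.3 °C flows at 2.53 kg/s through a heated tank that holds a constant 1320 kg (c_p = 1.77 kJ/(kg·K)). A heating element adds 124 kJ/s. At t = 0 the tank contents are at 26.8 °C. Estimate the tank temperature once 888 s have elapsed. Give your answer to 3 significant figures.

M c_p dT/dt = ṁ c_p (T_in − T) + Q̇.
Rearrange: dT/dt = (T_ss − T)/τ with τ = M/ṁ = 521.74 s and T_ss = T_in + Q̇/(ṁ c_p) = 61.990 °C.
This is linear first-order; T(t) = T_ss + (T₀ − T_ss) e^(−t/τ).
T(888) = 61.990 + (-35.190)·e^(−888/521.74) = 61.990 + (-35.190)·0.18232 = 55.574 °C.

55.6 °C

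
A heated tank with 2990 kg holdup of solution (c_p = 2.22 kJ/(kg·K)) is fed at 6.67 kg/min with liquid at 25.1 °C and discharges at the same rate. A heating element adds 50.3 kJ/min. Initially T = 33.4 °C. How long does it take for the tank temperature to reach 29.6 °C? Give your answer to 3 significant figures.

Heat balance on the well-mixed liquid: M c_p dT/dt = ṁ c_p (T_in − T) + 50.3.
τ = M/ṁ = 448.28 min; T_ss = T_in + Q̇/(ṁ c_p) = 28.497 °C.
T(t) = T_ss + (T₀ − T_ss) e^(−t/τ). Set T = 29.6:
e^(−t/τ) = (29.6 − 28.497)/(33.4 − 28.497) = 0.22497
t = −448.28 · ln(0.22497) = 668.73 min.

669 min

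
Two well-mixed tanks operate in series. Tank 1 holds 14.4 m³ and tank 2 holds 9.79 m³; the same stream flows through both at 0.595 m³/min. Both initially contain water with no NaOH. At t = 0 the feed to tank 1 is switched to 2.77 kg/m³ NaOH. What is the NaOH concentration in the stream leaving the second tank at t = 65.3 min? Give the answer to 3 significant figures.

Each tank obeys Vᵢ dCᵢ/dt = Q(Cᵢ₋₁ − Cᵢ), so τᵢ = Vᵢ/Q.
τ₁ = 14.4/0.595 = 24.202 min; τ₂ = 9.79/0.595 = 16.454 min.
Solving the cascade with C₁(0)=C₂(0)=0 gives C₂(t) = C_in[1 − (τ₁ e^(−t/τ₁) − τ₂ e^(−t/τ₂))/(τ₁ − τ₂)].
At t = 65.3: e^(−t/τ₁) = 0.067329, e^(−t/τ₂) = 0.018898.
C₂ = 2.77·[1 − (24.202·0.067329 − 16.454·0.018898)/(7.7479)] = 2.77·0.82982 = 2.2986 kg/m³.

2.30 kg/m³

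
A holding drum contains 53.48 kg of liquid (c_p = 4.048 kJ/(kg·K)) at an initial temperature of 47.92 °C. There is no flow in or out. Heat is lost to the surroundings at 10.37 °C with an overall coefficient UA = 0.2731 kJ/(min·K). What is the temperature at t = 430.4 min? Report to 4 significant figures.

32.19 °C

Lumped-capacitance energy balance: M c_p dT/dt = UA(T_amb − T).
dT/dt = (T_ss − T)/τ with T_ss = T_amb = 10.3700 °C, τ = M c_p/UA = 53.48·4.048/0.2731 = 792.702 min.
T approaches T_ss exponentially: T(t) = T_ss + (T₀ − T_ss) e^(−t/τ).
T(430.4) = 10.3700 + (37.5500)·0.581030 = 32.1877 °C.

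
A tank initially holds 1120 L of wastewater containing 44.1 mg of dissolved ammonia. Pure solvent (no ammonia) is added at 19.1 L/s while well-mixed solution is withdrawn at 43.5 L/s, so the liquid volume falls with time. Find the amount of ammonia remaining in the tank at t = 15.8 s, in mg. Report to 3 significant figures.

20.8 mg

Let m(t) be the amount of ammonia. Volume: V(t) = V₀ + (Q_in − Q_out) t = 1120 − 24.400 t; V(15.8) = 734.48 L.
No ammonia enters, so dm/dt = −Q_out · (m/V).
dm/m = −Q_out dt/(V₀ − 24.400 t); integrating gives ln(m/m₀) = −(Q_out/(Q_in−Q_out)) ln(V/V₀).
m = m₀ (V₀/V)^(Q_out/(Q_in−Q_out)) = 44.1 × (1120/734.48)^(-1.7828) = 20.786 mg.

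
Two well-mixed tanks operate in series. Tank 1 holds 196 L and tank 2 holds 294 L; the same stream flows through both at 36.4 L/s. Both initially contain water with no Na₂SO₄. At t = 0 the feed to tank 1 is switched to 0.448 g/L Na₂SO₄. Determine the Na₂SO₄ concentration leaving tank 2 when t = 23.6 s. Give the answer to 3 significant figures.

Time constants: τᵢ = Vᵢ/Q for each well-mixed tank.
τ₁ = 196/36.4 = 5.3846 s; τ₂ = 294/36.4 = 8.0769 s.
Solving the cascade with C₁(0)=C₂(0)=0 gives C₂(t) = C_in[1 − (τ₁ e^(−t/τ₁) − τ₂ e^(−t/τ₂))/(τ₁ − τ₂)].
At t = 23.6: e^(−t/τ₁) = 0.012490, e^(−t/τ₂) = 0.053831.
C₂ = 0.448·[1 − (5.3846·0.012490 − 8.0769·0.053831)/(-2.6923)] = 0.448·0.86349 = 0.38684 g/L.

0.387 g/L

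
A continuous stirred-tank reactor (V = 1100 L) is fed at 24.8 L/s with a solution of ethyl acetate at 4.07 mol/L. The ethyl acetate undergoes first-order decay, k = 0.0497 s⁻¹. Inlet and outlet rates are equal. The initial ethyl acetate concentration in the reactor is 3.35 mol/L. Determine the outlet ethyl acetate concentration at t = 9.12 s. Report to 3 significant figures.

Species balance: V dC/dt = Q C_in − Q C − k V C.
This is linear with rate a = Q/V + k = 0.072245 s⁻¹.
C_ss = Q C_in/(Q + kV) = 1.2701 mol/L; C(t) = C_ss + (C₀ − C_ss) e^(−a t).
C(9.12) = 1.2701 + (2.0799)·e^(−0.072245·9.12) = 1.2701 + (2.0799)·0.51743 = 2.3463 mol/L.

2.35 mol/L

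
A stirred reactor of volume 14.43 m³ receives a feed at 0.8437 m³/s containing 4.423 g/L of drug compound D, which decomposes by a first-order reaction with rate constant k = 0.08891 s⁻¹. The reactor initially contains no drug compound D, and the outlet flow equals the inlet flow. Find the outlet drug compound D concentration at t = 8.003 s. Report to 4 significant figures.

Accumulation = in − out − consumed: V dC/dt = Q C_in − Q C − k V C.
dC/dt = (Q/V) C_in − (Q/V + k) C; effective rate a = Q/V + k = 0.0584685 + 0.08891 = 0.147378 s⁻¹.
C_ss = Q C_in/(Q + kV) = 1.75471 g/L; C(t) = C_ss + (C₀ − C_ss) e^(−a t).
C(8.003) = 1.75471 + (-1.75471)·e^(−0.147378·8.003) = 1.75471 + (-1.75471)·0.307442 = 1.21524 g/L.

1.215 g/L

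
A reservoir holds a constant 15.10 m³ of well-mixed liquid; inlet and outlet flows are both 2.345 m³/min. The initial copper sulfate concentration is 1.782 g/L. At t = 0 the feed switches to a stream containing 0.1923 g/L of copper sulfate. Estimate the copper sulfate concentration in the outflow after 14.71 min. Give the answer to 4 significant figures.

0.3542 g/L

Unsteady species balance (constant V, well mixed): V dC/dt = Q(C_in − C).
So dC/dt = (C_in − C)/τ with τ = V/Q = 15.10/2.345 = 6.43923 min.
This is linear first-order; C(t) = C_in + (C₀ − C_in) e^(−t/τ).
C(14.71) = 0.1923 + (1.782 − 0.1923)·e^(−14.71/6.43923) = 0.1923 + (1.58970)·0.101832 = 0.354182 g/L.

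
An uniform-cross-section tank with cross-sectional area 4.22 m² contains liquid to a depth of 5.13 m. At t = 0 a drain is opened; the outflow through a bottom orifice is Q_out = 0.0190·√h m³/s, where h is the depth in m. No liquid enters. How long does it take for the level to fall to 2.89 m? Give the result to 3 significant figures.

251 s

A dh/dt = −Q_out = −0.0190 √h.
This is separable: 2 d(√h)/dt = −0.0190/A, so √h = √h₀ − (0.0190/(2A)) t.
t = 2A(√h₀ − √h)/0.0190 = 2·4.22·(√5.13 − √2.89)/0.0190
  = 8.4400 × (2.2650 − 1.7000) / 0.0190 = 250.96 s.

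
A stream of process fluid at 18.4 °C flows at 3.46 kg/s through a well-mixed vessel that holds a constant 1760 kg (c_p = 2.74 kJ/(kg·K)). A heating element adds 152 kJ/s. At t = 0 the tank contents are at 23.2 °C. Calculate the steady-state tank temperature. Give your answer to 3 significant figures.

34.4 °C

First-law balance (no shaft work): M c_p dT/dt = ṁ c_p (T_in − T) + 152.
At steady state dT/dt = 0 ⇒ T_ss = T_in + Q̇/(ṁ c_p) = 18.4 + 152/(3.46·2.74) = 34.433 °C.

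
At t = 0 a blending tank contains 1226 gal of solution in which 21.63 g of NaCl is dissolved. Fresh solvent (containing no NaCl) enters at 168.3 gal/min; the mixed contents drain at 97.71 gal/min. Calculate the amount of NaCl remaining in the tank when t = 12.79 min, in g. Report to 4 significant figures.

10.08 g

Let m(t) be the amount of NaCl. Volume: V(t) = V₀ + (Q_in − Q_out) t = 1226 + 70.5900 t; V(12.79) = 2128.85 gal.
No NaCl enters, so dm/dt = −Q_out · (m/V).
dm/m = −Q_out dt/(V₀ + 70.5900 t); integrating gives ln(m/m₀) = −(Q_out/(Q_in−Q_out)) ln(V/V₀).
m = m₀ (V₀/V)^(Q_out/(Q_in−Q_out)) = 21.63 × (1226/2128.85)^(1.38419) = 10.0770 g.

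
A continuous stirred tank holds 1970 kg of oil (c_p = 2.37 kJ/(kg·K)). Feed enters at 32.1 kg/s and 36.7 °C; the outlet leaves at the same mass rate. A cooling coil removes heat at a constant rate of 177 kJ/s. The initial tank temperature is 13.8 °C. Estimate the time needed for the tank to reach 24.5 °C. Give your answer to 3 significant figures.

M c_p dT/dt = ṁ c_p (T_in − T) − Q̇.
τ = M/ṁ = 61.371 s; T_ss = T_in − Q̇/(ṁ c_p) = 34.373 °C.
T(t) = T_ss + (T₀ − T_ss) e^(−t/τ). Set T = 24.5:
e^(−t/τ) = (24.5 − 34.373)/(13.8 − 34.373) = 0.47991
t = −61.371 · ln(0.47991) = 45.056 s.

45.1 s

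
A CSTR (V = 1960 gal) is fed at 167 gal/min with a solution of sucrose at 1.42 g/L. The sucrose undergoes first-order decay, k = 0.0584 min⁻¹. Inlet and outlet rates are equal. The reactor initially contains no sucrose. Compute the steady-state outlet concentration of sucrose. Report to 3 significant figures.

Species balance: V dC/dt = Q C_in − Q C − k V C.
At steady state: 0 = Q C_in − (Q + kV) C_ss, so C_ss = Q C_in/(Q + kV).
C_ss = 167·1.42/(167 + 0.0584·1960) = 237.14/281.46 = 0.84252 g/L.

0.843 g/L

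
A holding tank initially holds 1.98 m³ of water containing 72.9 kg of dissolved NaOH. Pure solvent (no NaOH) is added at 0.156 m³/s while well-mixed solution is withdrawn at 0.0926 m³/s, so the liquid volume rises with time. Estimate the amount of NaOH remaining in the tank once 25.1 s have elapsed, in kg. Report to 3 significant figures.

Let m(t) be the amount of NaOH. Volume: V(t) = V₀ + (Q_in − Q_out) t = 1.98 + 0.063400 t; V(25.1) = 3.5713 m³.
Solute balance: dm/dt = 0 − Q_out C = −Q_out m/V(t).
dm/m = −Q_out dt/(V₀ + 0.063400 t); integrating gives ln(m/m₀) = −(Q_out/(Q_in−Q_out)) ln(V/V₀).
m = m₀ (V₀/V)^(Q_out/(Q_in−Q_out)) = 72.9 × (1.98/3.5713)^(1.4606) = 30.802 kg.

30.8 kg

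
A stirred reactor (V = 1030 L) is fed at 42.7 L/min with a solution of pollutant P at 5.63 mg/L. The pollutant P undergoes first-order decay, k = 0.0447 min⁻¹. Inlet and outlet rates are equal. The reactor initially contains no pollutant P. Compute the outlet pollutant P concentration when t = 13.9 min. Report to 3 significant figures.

Species balance: V dC/dt = Q C_in − Q C − k V C.
dC/dt = (Q/V) C_in − (Q/V + k) C; effective rate a = Q/V + k = 0.041456 + 0.0447 = 0.086156 min⁻¹.
C_ss = Q C_in/(Q + kV) = 2.7090 mg/L; C(t) = C_ss + (C₀ − C_ss) e^(−a t).
C(13.9) = 2.7090 + (-2.7090)·e^(−0.086156·13.9) = 2.7090 + (-2.7090)·0.30193 = 1.8911 mg/L.

1.89 mg/L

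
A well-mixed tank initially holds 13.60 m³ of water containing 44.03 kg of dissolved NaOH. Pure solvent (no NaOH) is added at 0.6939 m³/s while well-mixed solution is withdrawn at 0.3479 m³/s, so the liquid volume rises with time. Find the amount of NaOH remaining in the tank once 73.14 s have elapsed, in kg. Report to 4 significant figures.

15.30 kg

Let m(t) be the amount of NaOH. Volume: V(t) = V₀ + (Q_in − Q_out) t = 13.60 + 0.346000 t; V(73.14) = 38.9064 m³.
Solute balance: dm/dt = 0 − Q_out C = −Q_out m/V(t).
Separate: dm/m = −Q_out dt/V(t) ⇒ ln(m/m₀) = −(Q_out/(Q_in−Q_out)) ln(V/V₀).
m = m₀ (V₀/V)^(Q_out/(Q_in−Q_out)) = 44.03 × (13.60/38.9064)^(1.00549) = 15.3024 kg.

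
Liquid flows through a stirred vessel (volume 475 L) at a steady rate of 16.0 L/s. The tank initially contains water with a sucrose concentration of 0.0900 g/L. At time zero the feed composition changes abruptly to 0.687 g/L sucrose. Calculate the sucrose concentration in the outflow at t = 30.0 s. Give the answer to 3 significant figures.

0.470 g/L

Accumulation = in − out for the solute gives V dC/dt = Q(C_in − C).
Time constant τ = V/Q = 475/16.0 = 29.688 s.
Solution: C(t) = C_in + (C₀ − C_in) e^(−t/τ).
C(30.0) = 0.687 + (0.0900 − 0.687)·e^(−30.0/29.688) = 0.687 + (-0.59700)·0.36403 = 0.46968 g/L.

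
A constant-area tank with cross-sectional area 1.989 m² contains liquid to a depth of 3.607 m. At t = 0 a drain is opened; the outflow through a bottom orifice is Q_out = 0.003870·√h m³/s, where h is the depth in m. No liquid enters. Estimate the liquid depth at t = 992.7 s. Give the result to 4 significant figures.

0.8714 m

Mass balance (ρ constant): A dh/dt = −0.003870 √h.
∫ h^(−1/2) dh = −(0.003870/A) ∫ dt, giving 2√h = 2√h₀ − (0.003870/A) t.
√h = √3.607 − 0.003870·992.7/(2·1.989) = 1.89921 − 0.965749 = 0.933461.
h = 0.933461² = 0.871350 m.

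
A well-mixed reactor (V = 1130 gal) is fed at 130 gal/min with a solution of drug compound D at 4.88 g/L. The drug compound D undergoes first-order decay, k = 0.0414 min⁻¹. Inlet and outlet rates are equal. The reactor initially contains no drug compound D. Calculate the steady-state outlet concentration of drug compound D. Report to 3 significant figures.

Accumulation = in − out − consumed: V dC/dt = Q C_in − Q C − k V C.
Steady state (dC/dt = 0): C_ss = Q C_in/(Q + kV) = C_in/(1 + kV/Q).
C_ss = 130·4.88/(130 + 0.0414·1130) = 634.40/176.78 = 3.5886 g/L.

3.59 g/L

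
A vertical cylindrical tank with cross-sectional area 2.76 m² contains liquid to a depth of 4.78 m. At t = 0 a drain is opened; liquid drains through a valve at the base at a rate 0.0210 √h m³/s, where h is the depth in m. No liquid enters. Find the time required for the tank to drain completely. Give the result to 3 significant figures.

A dh/dt = −Q_out = −0.0210 √h.
∫ h^(−1/2) dh = −(0.0210/A) ∫ dt, giving 2√h = 2√h₀ − (0.0210/A) t.
Tank is empty when √h = 0: t_empty = 2A√h₀/0.0210.
t_empty = 2·2.76·√4.78/0.0210 = 5.5200·2.1863/0.0210 = 574.69 s.

575 s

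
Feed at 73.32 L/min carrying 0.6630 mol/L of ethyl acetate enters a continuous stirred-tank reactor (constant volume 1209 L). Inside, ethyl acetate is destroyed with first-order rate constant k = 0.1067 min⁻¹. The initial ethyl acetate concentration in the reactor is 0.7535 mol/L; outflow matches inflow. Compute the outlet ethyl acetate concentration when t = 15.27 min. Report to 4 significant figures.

0.2801 mol/L

Species balance: V dC/dt = Q C_in − Q C − k V C.
This is linear with rate a = Q/V + k = 0.167345 min⁻¹.
C_ss = Q C_in/(Q + kV) = 0.240268 mol/L; C(t) = C_ss + (C₀ − C_ss) e^(−a t).
C(15.27) = 0.240268 + (0.513232)·e^(−0.167345·15.27) = 0.240268 + (0.513232)·0.0776642 = 0.280128 mol/L.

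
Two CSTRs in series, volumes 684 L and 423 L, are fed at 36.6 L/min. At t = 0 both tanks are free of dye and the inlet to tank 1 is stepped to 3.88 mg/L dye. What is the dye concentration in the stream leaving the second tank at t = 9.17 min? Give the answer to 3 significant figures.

0.499 mg/L

Each tank obeys Vᵢ dCᵢ/dt = Q(Cᵢ₋₁ − Cᵢ), so τᵢ = Vᵢ/Q.
τ₁ = 684/36.6 = 18.689 min; τ₂ = 423/36.6 = 11.557 min.
Solving the cascade with C₁(0)=C₂(0)=0 gives C₂(t) = C_in[1 − (τ₁ e^(−t/τ₁) − τ₂ e^(−t/τ₂))/(τ₁ − τ₂)].
At t = 9.17: e^(−t/τ₁) = 0.61221, e^(−t/τ₂) = 0.45229.
C₂ = 3.88·[1 − (18.689·0.61221 − 11.557·0.45229)/(7.1311)] = 3.88·0.12860 = 0.49897 mg/L.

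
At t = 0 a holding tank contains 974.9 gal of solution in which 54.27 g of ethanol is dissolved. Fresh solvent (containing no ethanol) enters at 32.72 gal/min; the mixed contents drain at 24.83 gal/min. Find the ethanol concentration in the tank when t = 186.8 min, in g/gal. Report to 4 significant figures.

Let m(t) be the amount of ethanol. Volume: V(t) = V₀ + (Q_in − Q_out) t = 974.9 + 7.89000 t; V(186.8) = 2448.75 gal.
Species balance (pure solvent in): dm/dt = −Q_out · m/V(t).
Separate: dm/m = −Q_out dt/V(t) ⇒ ln(m/m₀) = −(Q_out/(Q_in−Q_out)) ln(V/V₀).
m = m₀ (V₀/V)^(Q_out/(Q_in−Q_out)) = 54.27 × (974.9/2448.75)^(3.14702) = 2.99088 g.
C = m/V = 2.99088/2448.75 = 0.00122139 g/gal.

0.001221 g/gal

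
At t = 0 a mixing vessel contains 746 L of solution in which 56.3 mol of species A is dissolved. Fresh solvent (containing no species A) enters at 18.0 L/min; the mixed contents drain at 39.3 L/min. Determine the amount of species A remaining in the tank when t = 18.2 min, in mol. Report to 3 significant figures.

14.6 mol

Let m(t) be the amount of species A. Volume: V(t) = V₀ + (Q_in − Q_out) t = 746 − 21.300 t; V(18.2) = 358.34 L.
No species A enters, so dm/dt = −Q_out · (m/V).
Separate: dm/m = −Q_out dt/V(t) ⇒ ln(m/m₀) = −(Q_out/(Q_in−Q_out)) ln(V/V₀).
m = m₀ (V₀/V)^(Q_out/(Q_in−Q_out)) = 56.3 × (746/358.34)^(-1.8451) = 14.553 mol.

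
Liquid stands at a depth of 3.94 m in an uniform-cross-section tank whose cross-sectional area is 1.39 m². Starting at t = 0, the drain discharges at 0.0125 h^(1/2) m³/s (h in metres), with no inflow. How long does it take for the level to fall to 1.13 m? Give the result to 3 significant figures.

205 s

Volume balance on the tank: A dh/dt = −0.0125 √h.
This is separable: 2 d(√h)/dt = −0.0125/A, so √h = √h₀ − (0.0125/(2A)) t.
t = 2A(√h₀ − √h)/0.0125 = 2·1.39·(√3.94 − √1.13)/0.0125
  = 2.7800 × (1.9849 − 1.0630) / 0.0125 = 205.04 s.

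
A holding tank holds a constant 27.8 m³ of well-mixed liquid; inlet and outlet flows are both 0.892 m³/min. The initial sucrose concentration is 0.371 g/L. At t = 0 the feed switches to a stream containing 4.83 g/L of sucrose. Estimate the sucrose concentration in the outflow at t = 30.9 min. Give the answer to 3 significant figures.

Accumulation = in − out for the solute gives V dC/dt = Q(C_in − C).
So dC/dt = (C_in − C)/τ with τ = V/Q = 27.8/0.892 = 31.166 min.
Solution: C(t) = C_in + (C₀ − C_in) e^(−t/τ).
C(30.9) = 4.83 + (0.371 − 4.83)·e^(−30.9/31.166) = 4.83 + (-4.4590)·0.37103 = 3.1756 g/L.

3.18 g/L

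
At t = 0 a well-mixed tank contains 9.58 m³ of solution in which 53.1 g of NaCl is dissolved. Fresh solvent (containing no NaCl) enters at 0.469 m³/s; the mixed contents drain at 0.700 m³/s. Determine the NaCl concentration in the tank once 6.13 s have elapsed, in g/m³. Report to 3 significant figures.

Total volume: dV/dt = Q_in − Q_out = -0.23100 m³/s, so V(t) = 9.58 − 0.23100 t and V(6.13) = 8.1640 m³.
No NaCl enters, so dm/dt = −Q_out · (m/V).
Separate: dm/m = −Q_out dt/V(t) ⇒ ln(m/m₀) = −(Q_out/(Q_in−Q_out)) ln(V/V₀).
m = m₀ (V₀/V)^(Q_out/(Q_in−Q_out)) = 53.1 × (9.58/8.1640)^(-3.0303) = 32.704 g.
C = m/V = 32.704/8.1640 = 4.0059 g/m³.

4.01 g/m³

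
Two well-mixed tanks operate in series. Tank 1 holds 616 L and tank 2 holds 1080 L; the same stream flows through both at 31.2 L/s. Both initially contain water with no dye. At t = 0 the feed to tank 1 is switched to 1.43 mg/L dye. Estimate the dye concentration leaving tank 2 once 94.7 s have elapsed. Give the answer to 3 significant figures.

Each tank obeys Vᵢ dCᵢ/dt = Q(Cᵢ₋₁ − Cᵢ), so τᵢ = Vᵢ/Q.
τ₁ = 616/31.2 = 19.744 s; τ₂ = 1080/31.2 = 34.615 s.
Solving the cascade with C₁(0)=C₂(0)=0 gives C₂(t) = C_in[1 − (τ₁ e^(−t/τ₁) − τ₂ e^(−t/τ₂))/(τ₁ − τ₂)].
At t = 94.7: e^(−t/τ₁) = 0.0082587, e^(−t/τ₂) = 0.064844.
C₂ = 1.43·[1 − (19.744·0.0082587 − 34.615·0.064844)/(-14.872)] = 1.43·0.86004 = 1.2299 mg/L.

1.23 mg/L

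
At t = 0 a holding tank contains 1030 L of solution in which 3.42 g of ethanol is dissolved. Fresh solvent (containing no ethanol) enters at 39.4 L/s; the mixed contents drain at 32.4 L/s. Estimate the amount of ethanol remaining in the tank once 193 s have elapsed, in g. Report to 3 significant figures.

0.0707 g

Total volume: dV/dt = Q_in − Q_out = 7.0000 L/s, so V(t) = 1030 + 7.0000 t and V(193) = 2381.0 L.
No ethanol enters, so dm/dt = −Q_out · (m/V).
dm/m = −Q_out dt/(V₀ + 7.0000 t); integrating gives ln(m/m₀) = −(Q_out/(Q_in−Q_out)) ln(V/V₀).
m = m₀ (V₀/V)^(Q_out/(Q_in−Q_out)) = 3.42 × (1030/2381.0)^(4.6286) = 0.070727 g.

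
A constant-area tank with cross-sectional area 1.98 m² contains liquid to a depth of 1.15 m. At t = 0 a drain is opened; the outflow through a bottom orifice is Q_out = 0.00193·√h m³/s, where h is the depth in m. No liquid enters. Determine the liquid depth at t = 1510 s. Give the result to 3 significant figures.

0.113 m

A dh/dt = −Q_out = −0.00193 √h.
Separate and integrate: 2(√h − √h₀) = −(0.00193/A) t.
√h = √1.15 − 0.00193·1510/(2·1.98) = 1.0724 − 0.73593 = 0.33645.
h = 0.33645² = 0.11320 m.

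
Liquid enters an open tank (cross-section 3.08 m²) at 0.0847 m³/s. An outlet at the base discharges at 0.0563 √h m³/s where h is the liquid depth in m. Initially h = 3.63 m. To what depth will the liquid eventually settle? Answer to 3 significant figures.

Mass balance (ρ constant): A dh/dt = Q_in − 0.0563 √h. At steady state dh/dt = 0:
Q_in = 0.0563 √h_ss ⇒ √h_ss = 0.0847/0.0563 = 1.5044.
h_ss = 1.5044² = 2.2633 m. (Since h₀ = 3.63 m > h_ss, the level will fall toward this value.)

2.26 m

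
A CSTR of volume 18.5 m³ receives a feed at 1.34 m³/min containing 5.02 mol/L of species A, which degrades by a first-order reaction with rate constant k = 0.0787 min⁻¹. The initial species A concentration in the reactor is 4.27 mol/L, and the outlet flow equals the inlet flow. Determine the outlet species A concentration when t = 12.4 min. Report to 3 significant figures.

2.69 mol/L

Species balance: V dC/dt = Q C_in − Q C − k V C.
dC/dt = (Q/V) C_in − (Q/V + k) C; effective rate a = Q/V + k = 0.072432 + 0.0787 = 0.15113 min⁻¹.
C_ss = Q C_in/(Q + kV) = 2.4059 mol/L; C(t) = C_ss + (C₀ − C_ss) e^(−a t).
C(12.4) = 2.4059 + (1.8641)·e^(−0.15113·12.4) = 2.4059 + (1.8641)·0.15350 = 2.6921 mol/L.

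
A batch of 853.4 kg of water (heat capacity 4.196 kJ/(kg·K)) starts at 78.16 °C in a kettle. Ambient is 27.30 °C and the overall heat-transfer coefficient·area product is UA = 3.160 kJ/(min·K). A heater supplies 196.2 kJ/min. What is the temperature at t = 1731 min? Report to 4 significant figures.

Energy balance: M c_p dT/dt = −UA(T − T_amb) + Q̇.
dT/dt = (T_ss − T)/τ with T_ss = T_amb + Q̇/UA = 27.30 + 196.2/3.160 = 89.3886 °C, τ = M c_p/UA = 853.4·4.196/3.160 = 1133.19 min.
This is linear first-order; T(t) = T_ss + (T₀ − T_ss) e^(−t/τ).
T(1731) = 89.3886 + (-11.2286)·0.217066 = 86.9513 °C.

86.95 °C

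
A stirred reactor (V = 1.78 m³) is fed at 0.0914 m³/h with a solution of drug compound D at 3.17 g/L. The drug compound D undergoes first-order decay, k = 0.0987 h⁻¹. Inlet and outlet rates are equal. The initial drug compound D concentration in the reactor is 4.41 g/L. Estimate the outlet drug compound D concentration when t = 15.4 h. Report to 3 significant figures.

1.41 g/L

V dC/dt = Q(C_in − C) − k V C.
dC/dt = (Q/V) C_in − (Q/V + k) C; effective rate a = Q/V + k = 0.051348 + 0.0987 = 0.15005 h⁻¹.
C_ss = Q C_in/(Q + kV) = 1.0848 g/L; C(t) = C_ss + (C₀ − C_ss) e^(−a t).
C(15.4) = 1.0848 + (3.3252)·e^(−0.15005·15.4) = 1.0848 + (3.3252)·0.099187 = 1.4146 g/L.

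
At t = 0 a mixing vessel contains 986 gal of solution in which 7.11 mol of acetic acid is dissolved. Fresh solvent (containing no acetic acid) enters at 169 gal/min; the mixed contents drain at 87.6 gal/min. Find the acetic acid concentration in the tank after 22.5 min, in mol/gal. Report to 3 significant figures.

Total volume: dV/dt = Q_in − Q_out = 81.400 gal/min, so V(t) = 986 + 81.400 t and V(22.5) = 2817.5 gal.
Solute balance: dm/dt = 0 − Q_out C = −Q_out m/V(t).
Separate: dm/m = −Q_out dt/V(t) ⇒ ln(m/m₀) = −(Q_out/(Q_in−Q_out)) ln(V/V₀).
m = m₀ (V₀/V)^(Q_out/(Q_in−Q_out)) = 7.11 × (986/2817.5)^(1.0762) = 2.2969 mol.
C = m/V = 2.2969/2817.5 = 0.00081524 mol/gal.

0.000815 mol/gal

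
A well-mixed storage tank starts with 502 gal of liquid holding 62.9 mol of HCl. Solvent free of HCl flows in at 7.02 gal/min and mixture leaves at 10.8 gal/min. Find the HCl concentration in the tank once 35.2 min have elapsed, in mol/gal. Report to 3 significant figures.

0.0707 mol/gal

Total volume: dV/dt = Q_in − Q_out = -3.7800 gal/min, so V(t) = 502 − 3.7800 t and V(35.2) = 368.94 gal.
Species balance (pure solvent in): dm/dt = −Q_out · m/V(t).
Separate: dm/m = −Q_out dt/V(t) ⇒ ln(m/m₀) = −(Q_out/(Q_in−Q_out)) ln(V/V₀).
m = m₀ (V₀/V)^(Q_out/(Q_in−Q_out)) = 62.9 × (502/368.94)^(-2.8571) = 26.093 mol.
C = m/V = 26.093/368.94 = 0.070724 mol/gal.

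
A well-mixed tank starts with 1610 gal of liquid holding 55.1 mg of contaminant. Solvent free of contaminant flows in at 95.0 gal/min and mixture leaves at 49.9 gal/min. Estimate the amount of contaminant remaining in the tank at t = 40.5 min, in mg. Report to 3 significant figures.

Let m(t) be the amount of contaminant. Volume: V(t) = V₀ + (Q_in − Q_out) t = 1610 + 45.100 t; V(40.5) = 3436.6 gal.
Solute balance: dm/dt = 0 − Q_out C = −Q_out m/V(t).
dm/m = −Q_out dt/(V₀ + 45.100 t); integrating gives ln(m/m₀) = −(Q_out/(Q_in−Q_out)) ln(V/V₀).
m = m₀ (V₀/V)^(Q_out/(Q_in−Q_out)) = 55.1 × (1610/3436.6)^(1.1064) = 23.813 mg.

23.8 mg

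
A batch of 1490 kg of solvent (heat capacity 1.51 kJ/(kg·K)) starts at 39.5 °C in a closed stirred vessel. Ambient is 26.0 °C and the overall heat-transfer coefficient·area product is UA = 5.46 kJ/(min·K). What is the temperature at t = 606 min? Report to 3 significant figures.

Unsteady energy balance on the tank contents: M c_p dT/dt = −UA(T − T_amb).
dT/dt = (T_ss − T)/τ with T_ss = T_amb = 26.000 °C, τ = M c_p/UA = 1490·1.51/5.46 = 412.07 min.
This is linear first-order; T(t) = T_ss + (T₀ − T_ss) e^(−t/τ).
T(606) = 26.000 + (13.500)·0.22978 = 29.102 °C.

29.1 °C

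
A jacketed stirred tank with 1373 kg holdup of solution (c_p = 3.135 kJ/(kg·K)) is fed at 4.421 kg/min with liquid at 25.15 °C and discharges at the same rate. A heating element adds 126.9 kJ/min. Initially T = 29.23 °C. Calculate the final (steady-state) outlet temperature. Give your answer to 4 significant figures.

M c_p dT/dt = ṁ c_p (T_in − T) + Q̇.
At steady state dT/dt = 0 ⇒ T_ss = T_in + Q̇/(ṁ c_p) = 25.15 + 126.9/(4.421·3.135) = 34.3060 °C.

34.31 °C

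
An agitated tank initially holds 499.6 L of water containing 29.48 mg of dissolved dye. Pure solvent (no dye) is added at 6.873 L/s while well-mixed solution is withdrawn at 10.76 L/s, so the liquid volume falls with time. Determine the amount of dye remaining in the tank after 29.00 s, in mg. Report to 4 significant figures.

14.53 mg

Total volume: dV/dt = Q_in − Q_out = -3.88700 L/s, so V(t) = 499.6 − 3.88700 t and V(29.00) = 386.877 L.
Species balance (pure solvent in): dm/dt = −Q_out · m/V(t).
dm/m = −Q_out dt/(V₀ − 3.88700 t); integrating gives ln(m/m₀) = −(Q_out/(Q_in−Q_out)) ln(V/V₀).
m = m₀ (V₀/V)^(Q_out/(Q_in−Q_out)) = 29.48 × (499.6/386.877)^(-2.76820) = 14.5251 mg.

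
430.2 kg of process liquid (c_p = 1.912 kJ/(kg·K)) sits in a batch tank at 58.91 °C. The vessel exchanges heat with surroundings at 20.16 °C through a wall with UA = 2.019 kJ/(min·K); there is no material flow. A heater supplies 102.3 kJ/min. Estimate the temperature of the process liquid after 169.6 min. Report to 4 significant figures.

Lumped-capacitance energy balance: M c_p dT/dt = UA(T_amb − T) + Q̇.
dT/dt = (T_ss − T)/τ with T_ss = T_amb + Q̇/UA = 20.16 + 102.3/2.019 = 70.8286 °C, τ = M c_p/UA = 430.2·1.912/2.019 = 407.401 min.
Integrating: T(t) = T_ss + (T₀ − T_ss) e^(−t/τ).
T(169.6) = 70.8286 + (-11.9186)·0.659484 = 62.9685 °C.

62.97 °C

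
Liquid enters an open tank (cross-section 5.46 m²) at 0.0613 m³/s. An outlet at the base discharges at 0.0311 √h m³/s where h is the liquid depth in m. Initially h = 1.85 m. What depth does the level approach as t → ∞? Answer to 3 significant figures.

Accumulation of liquid (constant cross-section A): A dh/dt = Q_in − 0.0311 √h. At steady state dh/dt = 0:
Q_in = 0.0311 √h_ss ⇒ √h_ss = 0.0613/0.0311 = 1.9711.
h_ss = 1.9711² = 3.8851 m. (Since h₀ = 1.85 m < h_ss, the level will rise toward this value.)

3.89 m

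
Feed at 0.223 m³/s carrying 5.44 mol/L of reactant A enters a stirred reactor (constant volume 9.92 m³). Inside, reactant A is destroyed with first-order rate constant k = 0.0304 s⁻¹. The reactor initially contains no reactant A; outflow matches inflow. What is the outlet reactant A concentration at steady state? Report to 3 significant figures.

Accumulation = in − out − consumed: V dC/dt = Q C_in − Q C − k V C.
Steady state (dC/dt = 0): C_ss = Q C_in/(Q + kV) = C_in/(1 + kV/Q).
C_ss = 0.223·5.44/(0.223 + 0.0304·9.92) = 1.2131/0.52457 = 2.3126 mol/L.

2.31 mol/L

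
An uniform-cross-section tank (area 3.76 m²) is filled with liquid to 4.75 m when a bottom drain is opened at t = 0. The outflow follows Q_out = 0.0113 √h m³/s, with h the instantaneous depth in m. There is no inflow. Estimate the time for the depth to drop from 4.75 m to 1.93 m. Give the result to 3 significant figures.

526 s

A dh/dt = −Q_out = −0.0113 √h.
∫ h^(−1/2) dh = −(0.0113/A) ∫ dt, giving 2√h = 2√h₀ − (0.0113/A) t.
t = 2A(√h₀ − √h)/0.0113 = 2·3.76·(√4.75 − √1.93)/0.0113
  = 7.5200 × (2.1794 − 1.3892) / 0.0113 = 525.87 s.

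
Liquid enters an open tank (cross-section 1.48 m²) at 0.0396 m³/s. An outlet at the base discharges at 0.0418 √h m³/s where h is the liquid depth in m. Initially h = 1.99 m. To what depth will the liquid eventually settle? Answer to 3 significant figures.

0.898 m

Level balance: A dh/dt = 0.0396 − 0.0418 √h. Setting dh/dt = 0:
Q_in = 0.0418 √h_ss ⇒ √h_ss = 0.0396/0.0418 = 0.94737.
h_ss = 0.94737² = 0.89751 m. (Since h₀ = 1.99 m > h_ss, the level will fall toward this value.)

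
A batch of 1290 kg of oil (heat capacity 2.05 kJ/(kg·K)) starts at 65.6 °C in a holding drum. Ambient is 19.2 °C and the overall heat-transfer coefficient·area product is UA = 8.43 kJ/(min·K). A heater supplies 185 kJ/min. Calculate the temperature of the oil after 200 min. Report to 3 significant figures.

M c_p dT/dt = −UA(T − T_amb) + Q̇.
dT/dt = (T_ss − T)/τ with T_ss = T_amb + Q̇/UA = 19.2 + 185/8.43 = 41.145 °C, τ = M c_p/UA = 1290·2.05/8.43 = 313.70 min.
This is linear first-order; T(t) = T_ss + (T₀ − T_ss) e^(−t/τ).
T(200) = 41.145 + (24.455)·0.52859 = 54.072 °C.

54.1 °C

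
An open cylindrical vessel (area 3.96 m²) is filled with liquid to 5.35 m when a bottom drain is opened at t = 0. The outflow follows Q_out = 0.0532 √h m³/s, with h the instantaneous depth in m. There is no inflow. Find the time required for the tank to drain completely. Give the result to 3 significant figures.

344 s

Unsteady balance on liquid volume: A dh/dt = −0.0532 √h.
Separate and integrate: 2(√h − √h₀) = −(0.0532/A) t.
Set h = 0: 2√h₀ = (0.0532/A) t_empty ⇒ t_empty = 2A√h₀/0.0532.
t_empty = 2·3.96·√5.35/0.0532 = 7.9200·2.3130/0.0532 = 344.34 s.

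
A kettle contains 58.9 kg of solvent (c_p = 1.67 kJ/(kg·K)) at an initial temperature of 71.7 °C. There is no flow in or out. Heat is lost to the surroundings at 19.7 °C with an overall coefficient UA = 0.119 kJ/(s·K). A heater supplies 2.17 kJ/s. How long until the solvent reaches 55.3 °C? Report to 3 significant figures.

550 s

Lumped-capacitance energy balance: M c_p dT/dt = UA(T_amb − T) + Q̇.
τ = M c_p/UA = 826.58 s; T_ss = T_amb + Q̇/UA = 19.7 + 2.17/0.119 = 37.935 °C.
T(t) = T_ss + (T₀ − T_ss)e^(−t/τ); set T = 55.3:
t = −τ ln[(T − T_ss)/(T₀ − T_ss)] = −826.58 · ln(0.51429) = 549.66 s.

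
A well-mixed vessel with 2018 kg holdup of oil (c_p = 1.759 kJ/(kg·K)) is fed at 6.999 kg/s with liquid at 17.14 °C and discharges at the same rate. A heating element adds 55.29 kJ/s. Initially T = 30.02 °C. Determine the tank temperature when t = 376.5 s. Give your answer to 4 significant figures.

23.90 °C

Heat balance on the well-mixed liquid: M c_p dT/dt = ṁ c_p (T_in − T) + 55.29.
Rearrange: dT/dt = (T_ss − T)/τ with τ = M/ṁ = 288.327 s and T_ss = T_in + Q̇/(ṁ c_p) = 21.6310 °C.
T approaches T_ss exponentially: T(t) = T_ss + (T₀ − T_ss) e^(−t/τ).
T(376.5) = 21.6310 + (8.38898)·e^(−376.5/288.327) = 21.6310 + (8.38898)·0.270953 = 23.9040 °C.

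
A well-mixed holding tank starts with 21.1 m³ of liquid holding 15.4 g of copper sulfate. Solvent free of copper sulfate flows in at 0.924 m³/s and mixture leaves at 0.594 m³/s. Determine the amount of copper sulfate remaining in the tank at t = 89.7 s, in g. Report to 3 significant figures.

Let m(t) be the amount of copper sulfate. Volume: V(t) = V₀ + (Q_in − Q_out) t = 21.1 + 0.33000 t; V(89.7) = 50.701 m³.
No copper sulfate enters, so dm/dt = −Q_out · (m/V).
dm/m = −Q_out dt/(V₀ + 0.33000 t); integrating gives ln(m/m₀) = −(Q_out/(Q_in−Q_out)) ln(V/V₀).
m = m₀ (V₀/V)^(Q_out/(Q_in−Q_out)) = 15.4 × (21.1/50.701)^(1.8000) = 3.1783 g.

3.18 g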